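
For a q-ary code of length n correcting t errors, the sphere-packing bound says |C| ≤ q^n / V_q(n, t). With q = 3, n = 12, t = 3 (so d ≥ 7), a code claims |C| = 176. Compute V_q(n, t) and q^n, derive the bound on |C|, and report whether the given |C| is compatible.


V_q(n, t) = 2049, q^n = 531441, Hamming bound = 259, |C| = 176 ≤ bound (satisfied).

Step 1: Compute V_q(n, t) = Σ_{j=0}^3 C(n, j) (q−1)^j.
  j = 0: C(12,0)·(2)^0 = 1·1 = 1.
  j = 1: C(12,1)·(2)^1 = 12·2 = 24.
  j = 2: C(12,2)·(2)^2 = 66·4 = 264.
  j = 3: C(12,3)·(2)^3 = 220·8 = 1760.
  V_q(n, t) = 1 + 24 + 264 + 1760 = 2049.
Step 2: q^n = 3^12 = 531441.
Step 3: Hamming bound ⌊q^n / V_q(n,t)⌋ = ⌊531441/2049⌋ = 259.
Step 4: Compare |C| = 176 to 259: satisfied.
The claimed |C| lies below the Hamming bound.


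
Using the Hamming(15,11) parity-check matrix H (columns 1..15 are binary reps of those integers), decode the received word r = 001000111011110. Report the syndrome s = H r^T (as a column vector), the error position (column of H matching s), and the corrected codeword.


s = (0, 0, 0, 1)^T, error position = 1, corrected codeword c = 101000111011110

Compute s = H r^T mod 2 one row at a time:
  s_1 = 1 + 1 + 0 + 1 + 1 + 1 + 1 + 0 = 6 ≡ 0 (mod 2).
  s_2 = 0 + 0 + 0 + 1 + 1 + 1 + 1 + 0 = 4 ≡ 0 (mod 2).
  s_3 = 0 + 1 + 0 + 1 + 0 + 1 + 1 + 0 = 4 ≡ 0 (mod 2).
  s_4 = 0 + 1 + 0 + 1 + 1 + 1 + 1 + 0 = 5 ≡ 1 (mod 2).
s = (0, 0, 0, 1)^T — this equals column 1 of H (binary 0001), so error is at position 1.
Correct: flip bit 1 of r = 001000111011110 to get c = 101000111011110.


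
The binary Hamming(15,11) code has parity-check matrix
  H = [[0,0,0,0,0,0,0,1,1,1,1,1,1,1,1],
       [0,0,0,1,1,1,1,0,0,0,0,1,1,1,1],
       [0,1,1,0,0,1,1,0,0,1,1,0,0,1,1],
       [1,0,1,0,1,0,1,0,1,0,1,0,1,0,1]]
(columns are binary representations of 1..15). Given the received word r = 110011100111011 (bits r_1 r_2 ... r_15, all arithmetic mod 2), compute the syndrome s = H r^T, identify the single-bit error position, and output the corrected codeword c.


s = (1, 0, 1, 1)^T, error position = 11, corrected codeword c = 110011100101011

Compute s = H r^T mod 2 one row at a time:
  s_1 = 0 + 0 + 1 + 1 + 1 + 0 + 1 + 1 = 5 ≡ 1 (mod 2).
  s_2 = 0 + 1 + 1 + 1 + 1 + 0 + 1 + 1 = 6 ≡ 0 (mod 2).
  s_3 = 1 + 0 + 1 + 1 + 1 + 1 + 1 + 1 = 7 ≡ 1 (mod 2).
  s_4 = 1 + 0 + 1 + 1 + 0 + 1 + 0 + 1 = 5 ≡ 1 (mod 2).
s = (1, 0, 1, 1)^T — this equals column 11 of H (binary 1011), so error is at position 11.
Correct: flip bit 11 of r = 110011100111011 to get c = 110011100101011.


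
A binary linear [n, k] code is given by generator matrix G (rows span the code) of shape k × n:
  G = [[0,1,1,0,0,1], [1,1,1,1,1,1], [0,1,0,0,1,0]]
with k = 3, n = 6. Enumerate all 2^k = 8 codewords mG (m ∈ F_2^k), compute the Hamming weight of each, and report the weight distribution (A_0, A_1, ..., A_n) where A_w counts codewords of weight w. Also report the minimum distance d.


Weight distribution: A_0 = 1, A_2 = 1, A_3 = 4, A_4 = 1, A_6 = 1. Minimum distance d = 2.

Enumerate all 2^3 = 8 messages m ∈ F_2^3.
For each, compute codeword c = mG in F_2^6, then tally its weight.
  m = 000 → c = 000000, weight = 0.
  m = 100 → c = 011001, weight = 3.
  m = 010 → c = 111111, weight = 6.
  m = 110 → c = 100110, weight = 3.
  m = 001 → c = 010010, weight = 2.
  m = 101 → c = 001011, weight = 3.
  m = 011 → c = 101101, weight = 4.
  m = 111 → c = 110100, weight = 3.
Tally weights:
  weight 0: 1 codewords.
  weight 2: 1 codewords.
  weight 3: 4 codewords.
  weight 4: 1 codewords.
  weight 6: 1 codewords.
Minimum distance d = smallest w > 0 with A_w > 0 = 2.
Sanity: Σ A_w = 8 = 2^3 = 8 ✓.


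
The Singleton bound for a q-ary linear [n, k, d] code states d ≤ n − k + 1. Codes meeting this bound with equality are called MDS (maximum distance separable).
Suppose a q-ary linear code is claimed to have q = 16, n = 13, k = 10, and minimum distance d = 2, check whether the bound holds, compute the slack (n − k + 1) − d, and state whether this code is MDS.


Singleton RHS = n − k + 1 = 4, slack = 2, bound satisfied, not MDS.

Singleton bound: d ≤ n − k + 1.
Here n = 13, k = 10, so n − k + 1 = 4.
Given d = 2, check d ≤ 4: YES.
Slack = (n − k + 1) − d = 2.
The code is NOT MDS (slack = 2 > 0).
Description: the claimed parameters are [13, 10, 2]_16; such a code would be non-MDS.


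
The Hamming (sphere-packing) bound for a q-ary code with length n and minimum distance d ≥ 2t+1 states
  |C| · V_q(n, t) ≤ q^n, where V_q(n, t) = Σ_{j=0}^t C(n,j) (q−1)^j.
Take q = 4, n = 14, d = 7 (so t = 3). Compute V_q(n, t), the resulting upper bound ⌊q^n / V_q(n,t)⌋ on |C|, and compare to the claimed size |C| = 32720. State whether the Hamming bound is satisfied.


V_q(n, t) = 10690, q^n = 268435456, Hamming bound = 25110, |C| = 32720 > bound (violated).

Step 1: Compute V_q(n, t) = Σ_{j=0}^3 C(n, j) (q−1)^j.
  j = 0: C(14,0)·(3)^0 = 1·1 = 1.
  j = 1: C(14,1)·(3)^1 = 14·3 = 42.
  j = 2: C(14,2)·(3)^2 = 91·9 = 819.
  j = 3: C(14,3)·(3)^3 = 364·27 = 9828.
  V_q(n, t) = 1 + 42 + 819 + 9828 = 10690.
Step 2: q^n = 4^14 = 268435456.
Step 3: Hamming bound ⌊q^n / V_q(n,t)⌋ = ⌊268435456/10690⌋ = 25110.
Step 4: Compare |C| = 32720 to 25110: violated.
The claimed |C| lies above the Hamming bound, so no 4-ary code of length 14 with d ≥ 7 can have 32720 codewords.


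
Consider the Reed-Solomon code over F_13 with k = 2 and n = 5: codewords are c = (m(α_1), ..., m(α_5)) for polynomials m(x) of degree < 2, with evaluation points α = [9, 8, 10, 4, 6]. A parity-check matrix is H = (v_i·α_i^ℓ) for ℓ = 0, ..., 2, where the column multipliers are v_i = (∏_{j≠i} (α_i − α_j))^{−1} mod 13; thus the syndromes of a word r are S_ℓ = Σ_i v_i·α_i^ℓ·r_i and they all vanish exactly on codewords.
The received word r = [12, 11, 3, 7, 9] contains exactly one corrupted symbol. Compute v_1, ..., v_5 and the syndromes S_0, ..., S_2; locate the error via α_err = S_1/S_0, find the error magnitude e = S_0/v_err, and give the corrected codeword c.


S = (9, 12, 3), error at position 3, error magnitude e = 3, c = [12, 11, 0, 7, 9].

Step 1: column multipliers v_i = (∏_{j≠i}(α_i − α_j))^{−1} mod 13.
  i = 1 (α = 9): (9−8)(9−10)(9−4)(9−6) = 1·(−1)·5·3 = −15 ≡ 11, so v_1 = 11^{−1} = 6 (mod 13).
  i = 2 (α = 8): (8−9)(8−10)(8−4)(8−6) = (−1)·(−2)·4·2 = 16 ≡ 3, so v_2 = 3^{−1} = 9 (mod 13).
  i = 3 (α = 10): (10−9)(10−8)(10−4)(10−6) = 1·2·6·4 = 48 ≡ 9, so v_3 = 9^{−1} = 3 (mod 13).
  i = 4 (α = 4): (4−9)(4−8)(4−10)(4−6) = (−5)·(−4)·(−6)·(−2) = 240 ≡ 6, so v_4 = 6^{−1} = 11 (mod 13).
  i = 5 (α = 6): (6−9)(6−8)(6−10)(6−4) = (−3)·(−2)·(−4)·2 = −48 ≡ 4, so v_5 = 4^{−1} = 10 (mod 13).
  v = [6, 9, 3, 11, 10].
Step 2: syndromes of r = [12, 11, 3, 7, 9] (all sums mod 13).
  S_0 = Σ v_i r_i = 6·12 + 9·11 + 3·3 + 11·7 + 10·9 = 347 ≡ 9.
  S_1 = Σ v_i α_i r_i = 6·9·12 + 9·8·11 + 3·10·3 + 11·4·7 + 10·6·9 = 2378 ≡ 12.
  α_i^2 mod 13 = [3, 12, 9, 3, 10].
  S_2 = Σ v_i α_i^2 r_i = 6·3·12 + 9·12·11 + 3·9·3 + 11·3·7 + 10·10·9 = 2616 ≡ 3.
  S = (9, 12, 3) ≠ 0, so r is not a codeword (an error is present).
Step 3: locate the error. For a single error e at position i, S_ℓ = v_i·e·α_i^ℓ, so α_err = S_1/S_0.
  S_0^{−1} = 9^{−1} = 3 (mod 13), so α_err = 12·3 = 36 ≡ 10 = α_3. Error position i = 3.
  Consistency check: S_2/S_1 = 3·12 = 36 ≡ 10 = α_err ✓ (single-error assumption holds).
Step 4: error magnitude e = S_0/v_3 = S_0·∏_{j≠3}(α_3 − α_j) = 9·9 = 81 ≡ 3 (mod 13).
Step 5: correct position 3: c_3 = r_3 − e = 3 − 3 ≡ 0 (mod 13). Hence c = [12, 11, 0, 7, 9].
  Check: interpolating c through the α_i gives m(x) = 3 + 1·x (degree < 2) with m(α_i) = c_i for every i, so c is indeed a codeword.


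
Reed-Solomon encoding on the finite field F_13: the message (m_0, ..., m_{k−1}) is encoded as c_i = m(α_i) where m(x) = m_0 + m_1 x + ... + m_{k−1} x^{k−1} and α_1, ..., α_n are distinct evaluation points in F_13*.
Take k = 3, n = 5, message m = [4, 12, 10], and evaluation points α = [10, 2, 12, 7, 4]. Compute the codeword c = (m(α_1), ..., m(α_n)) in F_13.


c = [6, 3, 2, 6, 4]

Message polynomial: m(x) = 4 + 12·x + 10·x^2 (mod 13).
For each evaluation point α_i, compute m(α_i) mod 13:
  α_1 = 10: Horner steps 10 → 8 → 6, so m(10) = 6.
  α_2 = 2: Horner steps 10 → 6 → 3, so m(2) = 3.
  α_3 = 12: Horner steps 10 → 2 → 2, so m(12) = 2.
  α_4 = 7: Horner steps 10 → 4 → 6, so m(7) = 6.
  α_5 = 4: Horner steps 10 → 0 → 4, so m(4) = 4.
Codeword c = [6, 3, 2, 6, 4] ∈ F_13^5.


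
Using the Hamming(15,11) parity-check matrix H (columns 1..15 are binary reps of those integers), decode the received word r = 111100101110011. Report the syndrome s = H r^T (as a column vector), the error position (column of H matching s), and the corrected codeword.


s = (1, 0, 1, 0)^T, error position = 10, corrected codeword c = 111100101010011

Compute s = H r^T mod 2 one row at a time:
  s_1 = 0 + 1 + 1 + 1 + 0 + 0 + 1 + 1 = 5 ≡ 1 (mod 2).
  s_2 = 1 + 0 + 0 + 1 + 0 + 0 + 1 + 1 = 4 ≡ 0 (mod 2).
  s_3 = 1 + 1 + 0 + 1 + 1 + 1 + 1 + 1 = 7 ≡ 1 (mod 2).
  s_4 = 1 + 1 + 0 + 1 + 1 + 1 + 0 + 1 = 6 ≡ 0 (mod 2).
s = (1, 0, 1, 0)^T — this equals column 10 of H (binary 1010), so error is at position 10.
Correct: flip bit 10 of r = 111100101110011 to get c = 111100101010011.


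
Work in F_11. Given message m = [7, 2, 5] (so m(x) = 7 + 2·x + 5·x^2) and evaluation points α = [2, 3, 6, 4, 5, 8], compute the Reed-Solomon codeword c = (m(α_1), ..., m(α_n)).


c = [9, 3, 1, 7, 10, 2]

Message polynomial: m(x) = 7 + 2·x + 5·x^2 (mod 11).
For each evaluation point α_i, compute m(α_i) mod 11:
  α_1 = 2: Horner steps 5 → 1 → 9, so m(2) = 9.
  α_2 = 3: Horner steps 5 → 6 → 3, so m(3) = 3.
  α_3 = 6: Horner steps 5 → 10 → 1, so m(6) = 1.
  α_4 = 4: Horner steps 5 → 0 → 7, so m(4) = 7.
  α_5 = 5: Horner steps 5 → 5 → 10, so m(5) = 10.
  α_6 = 8: Horner steps 5 → 9 → 2, so m(8) = 2.
Codeword c = [9, 3, 1, 7, 10, 2] ∈ F_11^6.


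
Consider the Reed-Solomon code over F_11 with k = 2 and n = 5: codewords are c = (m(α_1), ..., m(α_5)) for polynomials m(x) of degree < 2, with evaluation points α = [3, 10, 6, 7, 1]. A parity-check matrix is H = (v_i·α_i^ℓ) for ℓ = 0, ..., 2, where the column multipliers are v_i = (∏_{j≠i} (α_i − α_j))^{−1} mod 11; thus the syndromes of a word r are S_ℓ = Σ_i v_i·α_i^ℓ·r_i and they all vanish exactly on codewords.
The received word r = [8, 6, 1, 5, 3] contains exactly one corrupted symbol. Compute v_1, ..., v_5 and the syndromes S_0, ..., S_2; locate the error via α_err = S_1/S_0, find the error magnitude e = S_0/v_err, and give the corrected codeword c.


S = (1, 3, 9), error at position 1, error magnitude e = 8, c = [0, 6, 1, 5, 3].

Step 1: column multipliers v_i = (∏_{j≠i}(α_i − α_j))^{−1} mod 11.
  i = 1 (α = 3): (3−10)(3−6)(3−7)(3−1) = (−7)·(−3)·(−4)·2 = −168 ≡ 8, so v_1 = 8^{−1} = 7 (mod 11).
  i = 2 (α = 10): (10−3)(10−6)(10−7)(10−1) = 7·4·3·9 = 756 ≡ 8, so v_2 = 8^{−1} = 7 (mod 11).
  i = 3 (α = 6): (6−3)(6−10)(6−7)(6−1) = 3·(−4)·(−1)·5 = 60 ≡ 5, so v_3 = 5^{−1} = 9 (mod 11).
  i = 4 (α = 7): (7−3)(7−10)(7−6)(7−1) = 4·(−3)·1·6 = −72 ≡ 5, so v_4 = 5^{−1} = 9 (mod 11).
  i = 5 (α = 1): (1−3)(1−10)(1−6)(1−7) = (−2)·(−9)·(−5)·(−6) = 540 ≡ 1, so v_5 = 1^{−1} = 1 (mod 11).
  v = [7, 7, 9, 9, 1].
Step 2: syndromes of r = [8, 6, 1, 5, 3] (all sums mod 11).
  S_0 = Σ v_i r_i = 7·8 + 7·6 + 9·1 + 9·5 + 1·3 = 155 ≡ 1.
  S_1 = Σ v_i α_i r_i = 7·3·8 + 7·10·6 + 9·6·1 + 9·7·5 + 1·1·3 = 960 ≡ 3.
  α_i^2 mod 11 = [9, 1, 3, 5, 1].
  S_2 = Σ v_i α_i^2 r_i = 7·9·8 + 7·1·6 + 9·3·1 + 9·5·5 + 1·1·3 = 801 ≡ 9.
  S = (1, 3, 9) ≠ 0, so r is not a codeword (an error is present).
Step 3: locate the error. For a single error e at position i, S_ℓ = v_i·e·α_i^ℓ, so α_err = S_1/S_0.
  S_0^{−1} = 1^{−1} = 1 (mod 11), so α_err = 3·1 = 3 ≡ 3 = α_1. Error position i = 1.
  Consistency check: S_2/S_1 = 9·4 = 36 ≡ 3 = α_err ✓ (single-error assumption holds).
Step 4: error magnitude e = S_0/v_1 = S_0·∏_{j≠1}(α_1 − α_j) = 1·8 = 8 ≡ 8 (mod 11).
Step 5: correct position 1: c_1 = r_1 − e = 8 − 8 ≡ 0 (mod 11). Hence c = [0, 6, 1, 5, 3].
  Check: interpolating c through the α_i gives m(x) = 10 + 4·x (degree < 2) with m(α_i) = c_i for every i, so c is indeed a codeword.


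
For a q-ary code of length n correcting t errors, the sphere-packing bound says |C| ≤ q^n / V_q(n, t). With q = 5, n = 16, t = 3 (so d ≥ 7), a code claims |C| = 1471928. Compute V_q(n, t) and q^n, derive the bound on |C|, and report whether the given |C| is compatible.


V_q(n, t) = 37825, q^n = 152587890625, Hamming bound = 4034048, |C| = 1471928 ≤ bound (satisfied).

Step 1: Compute V_q(n, t) = Σ_{j=0}^3 C(n, j) (q−1)^j.
  j = 0: C(16,0)·(4)^0 = 1·1 = 1.
  j = 1: C(16,1)·(4)^1 = 16·4 = 64.
  j = 2: C(16,2)·(4)^2 = 120·16 = 1920.
  j = 3: C(16,3)·(4)^3 = 560·64 = 35840.
  V_q(n, t) = 1 + 64 + 1920 + 35840 = 37825.
Step 2: q^n = 5^16 = 152587890625.
Step 3: Hamming bound ⌊q^n / V_q(n,t)⌋ = ⌊152587890625/37825⌋ = 4034048.
Step 4: Compare |C| = 1471928 to 4034048: satisfied.
The claimed |C| lies below the Hamming bound.


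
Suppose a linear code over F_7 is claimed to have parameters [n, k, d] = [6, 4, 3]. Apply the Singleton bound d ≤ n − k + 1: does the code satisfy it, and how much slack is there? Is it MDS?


Singleton RHS = n − k + 1 = 3, slack = 0, bound satisfied, MDS.

Singleton bound: d ≤ n − k + 1.
Here n = 6, k = 4, so n − k + 1 = 3.
Given d = 3, check d ≤ 3: YES.
Slack = (n − k + 1) − d = 0.
The code is MDS (slack = 0).
Description: the claimed parameters are [6, 4, 3]_7; such a code would be MDS (meets Singleton bound).


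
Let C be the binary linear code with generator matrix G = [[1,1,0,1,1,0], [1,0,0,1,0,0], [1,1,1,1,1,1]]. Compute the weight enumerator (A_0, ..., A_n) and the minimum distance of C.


Weight distribution: A_0 = 1, A_2 = 3, A_4 = 3, A_6 = 1. Minimum distance d = 2.

Enumerate all 2^3 = 8 messages m ∈ F_2^3.
For each, compute codeword c = mG in F_2^6, then tally its weight.
  m = 000 → c = 000000, weight = 0.
  m = 100 → c = 110110, weight = 4.
  m = 010 → c = 100100, weight = 2.
  m = 110 → c = 010010, weight = 2.
  m = 001 → c = 111111, weight = 6.
  m = 101 → c = 001001, weight = 2.
  m = 011 → c = 011011, weight = 4.
  m = 111 → c = 101101, weight = 4.
Tally weights:
  weight 0: 1 codewords.
  weight 2: 3 codewords.
  weight 4: 3 codewords.
  weight 6: 1 codewords.
Minimum distance d = smallest w > 0 with A_w > 0 = 2.
Sanity: Σ A_w = 8 = 2^3 = 8 ✓.


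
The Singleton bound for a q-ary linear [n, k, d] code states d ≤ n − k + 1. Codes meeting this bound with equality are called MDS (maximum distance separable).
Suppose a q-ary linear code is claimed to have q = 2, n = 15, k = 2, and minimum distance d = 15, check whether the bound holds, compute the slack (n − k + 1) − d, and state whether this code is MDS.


Singleton RHS = n − k + 1 = 14, slack = -1, bound violated (no such code; not MDS).

Singleton bound: d ≤ n − k + 1.
Here n = 15, k = 2, so n − k + 1 = 14.
Given d = 15, check d ≤ 14: NO.
Slack = (n − k + 1) − d = -1.
The slack is negative: d = 15 exceeds n − k + 1 = 14 by 1, so the Singleton bound is violated and no linear [15, 2, 15]_2 code can exist. In particular it is not MDS (MDS requires d = n − k + 1 exactly).
Description: the claimed parameters are [15, 2, 15]_2; such a code would be impossible (violates the Singleton bound).


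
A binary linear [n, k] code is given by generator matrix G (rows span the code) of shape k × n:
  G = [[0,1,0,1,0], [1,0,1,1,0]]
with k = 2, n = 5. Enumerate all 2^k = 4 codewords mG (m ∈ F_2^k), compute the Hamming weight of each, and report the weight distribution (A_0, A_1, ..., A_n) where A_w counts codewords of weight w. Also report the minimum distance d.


Weight distribution: A_0 = 1, A_2 = 1, A_3 = 2. Minimum distance d = 2.

Enumerate all 2^2 = 4 messages m ∈ F_2^2.
For each, compute codeword c = mG in F_2^5, then tally its weight.
  m = 00 → c = 00000, weight = 0.
  m = 10 → c = 01010, weight = 2.
  m = 01 → c = 10110, weight = 3.
  m = 11 → c = 11100, weight = 3.
Tally weights:
  weight 0: 1 codewords.
  weight 2: 1 codewords.
  weight 3: 2 codewords.
Minimum distance d = smallest w > 0 with A_w > 0 = 2.
Sanity: Σ A_w = 4 = 2^2 = 4 ✓.


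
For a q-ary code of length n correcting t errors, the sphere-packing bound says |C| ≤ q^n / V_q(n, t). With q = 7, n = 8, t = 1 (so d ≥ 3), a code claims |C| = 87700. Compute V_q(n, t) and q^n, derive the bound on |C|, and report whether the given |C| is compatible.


V_q(n, t) = 49, q^n = 5764801, Hamming bound = 117649, |C| = 87700 ≤ bound (satisfied).

Step 1: Compute V_q(n, t) = Σ_{j=0}^1 C(n, j) (q−1)^j.
  j = 0: C(8,0)·(6)^0 = 1·1 = 1.
  j = 1: C(8,1)·(6)^1 = 8·6 = 48.
  V_q(n, t) = 1 + 48 = 49.
Step 2: q^n = 7^8 = 5764801.
Step 3: Hamming bound ⌊q^n / V_q(n,t)⌋ = ⌊5764801/49⌋ = 117649.
Step 4: Compare |C| = 87700 to 117649: satisfied.
The claimed |C| lies below the Hamming bound.


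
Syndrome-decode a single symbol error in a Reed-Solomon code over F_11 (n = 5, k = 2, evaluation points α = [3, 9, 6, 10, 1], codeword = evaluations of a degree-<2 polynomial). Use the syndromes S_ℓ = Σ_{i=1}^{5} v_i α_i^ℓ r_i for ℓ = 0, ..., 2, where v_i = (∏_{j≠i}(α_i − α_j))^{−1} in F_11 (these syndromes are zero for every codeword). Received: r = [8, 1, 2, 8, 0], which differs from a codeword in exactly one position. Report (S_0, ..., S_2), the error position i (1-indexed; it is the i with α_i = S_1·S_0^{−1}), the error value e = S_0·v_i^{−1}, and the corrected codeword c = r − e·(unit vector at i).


S = (5, 4, 1), error at position 1, error magnitude e = 5, c = [3, 1, 2, 8, 0].

Step 1: column multipliers v_i = (∏_{j≠i}(α_i − α_j))^{−1} mod 11.
  i = 1 (α = 3): (3−9)(3−6)(3−10)(3−1) = (−6)·(−3)·(−7)·2 = −252 ≡ 1, so v_1 = 1^{−1} = 1 (mod 11).
  i = 2 (α = 9): (9−3)(9−6)(9−10)(9−1) = 6·3·(−1)·8 = −144 ≡ 10, so v_2 = 10^{−1} = 10 (mod 11).
  i = 3 (α = 6): (6−3)(6−9)(6−10)(6−1) = 3·(−3)·(−4)·5 = 180 ≡ 4, so v_3 = 4^{−1} = 3 (mod 11).
  i = 4 (α = 10): (10−3)(10−9)(10−6)(10−1) = 7·1·4·9 = 252 ≡ 10, so v_4 = 10^{−1} = 10 (mod 11).
  i = 5 (α = 1): (1−3)(1−9)(1−6)(1−10) = (−2)·(−8)·(−5)·(−9) = 720 ≡ 5, so v_5 = 5^{−1} = 9 (mod 11).
  v = [1, 10, 3, 10, 9].
Step 2: syndromes of r = [8, 1, 2, 8, 0] (all sums mod 11).
  S_0 = Σ v_i r_i = 1·8 + 10·1 + 3·2 + 10·8 + 9·0 = 104 ≡ 5.
  S_1 = Σ v_i α_i r_i = 1·3·8 + 10·9·1 + 3·6·2 + 10·10·8 + 9·1·0 = 950 ≡ 4.
  α_i^2 mod 11 = [9, 4, 3, 1, 1].
  S_2 = Σ v_i α_i^2 r_i = 1·9·8 + 10·4·1 + 3·3·2 + 10·1·8 + 9·1·0 = 210 ≡ 1.
  S = (5, 4, 1) ≠ 0, so r is not a codeword (an error is present).
Step 3: locate the error. For a single error e at position i, S_ℓ = v_i·e·α_i^ℓ, so α_err = S_1/S_0.
  S_0^{−1} = 5^{−1} = 9 (mod 11), so α_err = 4·9 = 36 ≡ 3 = α_1. Error position i = 1.
  Consistency check: S_2/S_1 = 1·3 = 3 ≡ 3 = α_err ✓ (single-error assumption holds).
Step 4: error magnitude e = S_0/v_1 = S_0·∏_{j≠1}(α_1 − α_j) = 5·1 = 5 ≡ 5 (mod 11).
Step 5: correct position 1: c_1 = r_1 − e = 8 − 5 ≡ 3 (mod 11). Hence c = [3, 1, 2, 8, 0].
  Check: interpolating c through the α_i gives m(x) = 4 + 7·x (degree < 2) with m(α_i) = c_i for every i, so c is indeed a codeword.


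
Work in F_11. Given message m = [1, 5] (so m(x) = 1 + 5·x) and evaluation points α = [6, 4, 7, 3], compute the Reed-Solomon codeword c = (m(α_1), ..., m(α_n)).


c = [9, 10, 3, 5]

Message polynomial: m(x) = 1 + 5·x (mod 11).
For each evaluation point α_i, compute m(α_i) mod 11:
  α_1 = 6: Horner steps 5 → 9, so m(6) = 9.
  α_2 = 4: Horner steps 5 → 10, so m(4) = 10.
  α_3 = 7: Horner steps 5 → 3, so m(7) = 3.
  α_4 = 3: Horner steps 5 → 5, so m(3) = 5.
Codeword c = [9, 10, 3, 5] ∈ F_11^4.


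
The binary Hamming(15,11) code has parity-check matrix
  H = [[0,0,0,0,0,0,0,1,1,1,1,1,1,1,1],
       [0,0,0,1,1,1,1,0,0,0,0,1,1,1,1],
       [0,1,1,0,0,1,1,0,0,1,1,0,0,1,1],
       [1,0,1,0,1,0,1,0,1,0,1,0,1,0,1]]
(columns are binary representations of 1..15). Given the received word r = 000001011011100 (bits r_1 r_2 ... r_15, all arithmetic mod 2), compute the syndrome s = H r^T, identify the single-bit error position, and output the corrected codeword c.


s = (1, 1, 0, 1)^T, error position = 13, corrected codeword c = 000001011011000

Compute s = H r^T mod 2 one row at a time:
  s_1 = 1 + 1 + 0 + 1 + 1 + 1 + 0 + 0 = 5 ≡ 1 (mod 2).
  s_2 = 0 + 0 + 1 + 0 + 1 + 1 + 0 + 0 = 3 ≡ 1 (mod 2).
  s_3 = 0 + 0 + 1 + 0 + 0 + 1 + 0 + 0 = 2 ≡ 0 (mod 2).
  s_4 = 0 + 0 + 0 + 0 + 1 + 1 + 1 + 0 = 3 ≡ 1 (mod 2).
s = (1, 1, 0, 1)^T — this equals column 13 of H (binary 1101), so error is at position 13.
Correct: flip bit 13 of r = 000001011011100 to get c = 000001011011000.


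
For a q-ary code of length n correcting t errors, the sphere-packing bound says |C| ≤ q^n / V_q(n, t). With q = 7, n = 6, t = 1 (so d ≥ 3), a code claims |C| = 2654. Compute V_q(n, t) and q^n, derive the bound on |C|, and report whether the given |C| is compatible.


V_q(n, t) = 37, q^n = 117649, Hamming bound = 3179, |C| = 2654 ≤ bound (satisfied).

Step 1: Compute V_q(n, t) = Σ_{j=0}^1 C(n, j) (q−1)^j.
  j = 0: C(6,0)·(6)^0 = 1·1 = 1.
  j = 1: C(6,1)·(6)^1 = 6·6 = 36.
  V_q(n, t) = 1 + 36 = 37.
Step 2: q^n = 7^6 = 117649.
Step 3: Hamming bound ⌊q^n / V_q(n,t)⌋ = ⌊117649/37⌋ = 3179.
Step 4: Compare |C| = 2654 to 3179: satisfied.
The claimed |C| lies below the Hamming bound.


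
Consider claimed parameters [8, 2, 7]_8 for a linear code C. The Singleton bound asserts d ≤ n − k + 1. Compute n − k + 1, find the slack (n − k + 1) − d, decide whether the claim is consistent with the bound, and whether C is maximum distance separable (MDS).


Singleton RHS = n − k + 1 = 7, slack = 0, bound satisfied, MDS.

Singleton bound: d ≤ n − k + 1.
Here n = 8, k = 2, so n − k + 1 = 7.
Given d = 7, check d ≤ 7: YES.
Slack = (n − k + 1) − d = 0.
The code is MDS (slack = 0).
Description: the claimed parameters are [8, 2, 7]_8; such a code would be MDS (meets Singleton bound).


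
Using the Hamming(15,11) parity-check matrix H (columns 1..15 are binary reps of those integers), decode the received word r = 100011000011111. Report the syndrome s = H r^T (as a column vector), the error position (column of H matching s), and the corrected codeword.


s = (1, 0, 0, 1)^T, error position = 9, corrected codeword c = 100011001011111

Compute s = H r^T mod 2 one row at a time:
  s_1 = 0 + 0 + 0 + 1 + 1 + 1 + 1 + 1 = 5 ≡ 1 (mod 2).
  s_2 = 0 + 1 + 1 + 0 + 1 + 1 + 1 + 1 = 6 ≡ 0 (mod 2).
  s_3 = 0 + 0 + 1 + 0 + 0 + 1 + 1 + 1 = 4 ≡ 0 (mod 2).
  s_4 = 1 + 0 + 1 + 0 + 0 + 1 + 1 + 1 = 5 ≡ 1 (mod 2).
s = (1, 0, 0, 1)^T — this equals column 9 of H (binary 1001), so error is at position 9.
Correct: flip bit 9 of r = 100011000011111 to get c = 100011001011111.


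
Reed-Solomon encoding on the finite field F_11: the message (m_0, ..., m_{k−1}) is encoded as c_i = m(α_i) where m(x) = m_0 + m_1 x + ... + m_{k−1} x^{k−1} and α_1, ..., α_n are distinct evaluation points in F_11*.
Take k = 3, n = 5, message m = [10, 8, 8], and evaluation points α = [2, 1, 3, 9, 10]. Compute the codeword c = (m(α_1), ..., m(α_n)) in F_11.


c = [3, 4, 7, 4, 10]

Message polynomial: m(x) = 10 + 8·x + 8·x^2 (mod 11).
For each evaluation point α_i, compute m(α_i) mod 11:
  α_1 = 2: Horner steps 8 → 2 → 3, so m(2) = 3.
  α_2 = 1: Horner steps 8 → 5 → 4, so m(1) = 4.
  α_3 = 3: Horner steps 8 → 10 → 7, so m(3) = 7.
  α_4 = 9: Horner steps 8 → 3 → 4, so m(9) = 4.
  α_5 = 10: Horner steps 8 → 0 → 10, so m(10) = 10.
Codeword c = [3, 4, 7, 4, 10] ∈ F_11^5.


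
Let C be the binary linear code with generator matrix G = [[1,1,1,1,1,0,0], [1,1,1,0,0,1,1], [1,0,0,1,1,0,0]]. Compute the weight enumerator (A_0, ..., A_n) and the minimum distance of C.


Weight distribution: A_0 = 1, A_2 = 1, A_3 = 2, A_4 = 1, A_5 = 2, A_6 = 1. Minimum distance d = 2.

Enumerate all 2^3 = 8 messages m ∈ F_2^3.
For each, compute codeword c = mG in F_2^7, then tally its weight.
  m = 000 → c = 0000000, weight = 0.
  m = 100 → c = 1111100, weight = 5.
  m = 010 → c = 1110011, weight = 5.
  m = 110 → c = 0001111, weight = 4.
  m = 001 → c = 1001100, weight = 3.
  m = 101 → c = 0110000, weight = 2.
  m = 011 → c = 0111111, weight = 6.
  m = 111 → c = 1000011, weight = 3.
Tally weights:
  weight 0: 1 codewords.
  weight 2: 1 codewords.
  weight 3: 2 codewords.
  weight 4: 1 codewords.
  weight 5: 2 codewords.
  weight 6: 1 codewords.
Minimum distance d = smallest w > 0 with A_w > 0 = 2.
Sanity: Σ A_w = 8 = 2^3 = 8 ✓.


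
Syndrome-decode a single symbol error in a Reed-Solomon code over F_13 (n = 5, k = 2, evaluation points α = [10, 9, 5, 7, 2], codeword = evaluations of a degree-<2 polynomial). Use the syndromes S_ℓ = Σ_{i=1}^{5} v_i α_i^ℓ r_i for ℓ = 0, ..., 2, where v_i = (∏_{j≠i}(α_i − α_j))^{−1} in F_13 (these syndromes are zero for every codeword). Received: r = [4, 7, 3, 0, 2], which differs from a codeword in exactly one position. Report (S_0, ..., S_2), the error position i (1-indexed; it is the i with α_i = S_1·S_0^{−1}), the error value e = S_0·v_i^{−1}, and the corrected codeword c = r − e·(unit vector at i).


S = (1, 5, 12), error at position 3, error magnitude e = 10, c = [4, 7, 6, 0, 2].

Step 1: column multipliers v_i = (∏_{j≠i}(α_i − α_j))^{−1} mod 13.
  i = 1 (α = 10): (10−9)(10−5)(10−7)(10−2) = 1·5·3·8 = 120 ≡ 3, so v_1 = 3^{−1} = 9 (mod 13).
  i = 2 (α = 9): (9−10)(9−5)(9−7)(9−2) = (−1)·4·2·7 = −56 ≡ 9, so v_2 = 9^{−1} = 3 (mod 13).
  i = 3 (α = 5): (5−10)(5−9)(5−7)(5−2) = (−5)·(−4)·(−2)·3 = −120 ≡ 10, so v_3 = 10^{−1} = 4 (mod 13).
  i = 4 (α = 7): (7−10)(7−9)(7−5)(7−2) = (−3)·(−2)·2·5 = 60 ≡ 8, so v_4 = 8^{−1} = 5 (mod 13).
  i = 5 (α = 2): (2−10)(2−9)(2−5)(2−7) = (−8)·(−7)·(−3)·(−5) = 840 ≡ 8, so v_5 = 8^{−1} = 5 (mod 13).
  v = [9, 3, 4, 5, 5].
Step 2: syndromes of r = [4, 7, 3, 0, 2] (all sums mod 13).
  S_0 = Σ v_i r_i = 9·4 + 3·7 + 4·3 + 5·0 + 5·2 = 79 ≡ 1.
  S_1 = Σ v_i α_i r_i = 9·10·4 + 3·9·7 + 4·5·3 + 5·7·0 + 5·2·2 = 629 ≡ 5.
  α_i^2 mod 13 = [9, 3, 12, 10, 4].
  S_2 = Σ v_i α_i^2 r_i = 9·9·4 + 3·3·7 + 4·12·3 + 5·10·0 + 5·4·2 = 571 ≡ 12.
  S = (1, 5, 12) ≠ 0, so r is not a codeword (an error is present).
Step 3: locate the error. For a single error e at position i, S_ℓ = v_i·e·α_i^ℓ, so α_err = S_1/S_0.
  S_0^{−1} = 1^{−1} = 1 (mod 13), so α_err = 5·1 = 5 ≡ 5 = α_3. Error position i = 3.
  Consistency check: S_2/S_1 = 12·8 = 96 ≡ 5 = α_err ✓ (single-error assumption holds).
Step 4: error magnitude e = S_0/v_3 = S_0·∏_{j≠3}(α_3 − α_j) = 1·10 = 10 ≡ 10 (mod 13).
Step 5: correct position 3: c_3 = r_3 − e = 3 − 10 ≡ 6 (mod 13). Hence c = [4, 7, 6, 0, 2].
  Check: interpolating c through the α_i gives m(x) = 8 + 10·x (degree < 2) with m(α_i) = c_i for every i, so c is indeed a codeword.


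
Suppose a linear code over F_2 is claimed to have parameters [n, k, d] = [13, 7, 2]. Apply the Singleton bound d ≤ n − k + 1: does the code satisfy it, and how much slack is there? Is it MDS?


Singleton RHS = n − k + 1 = 7, slack = 5, bound satisfied, not MDS.

Singleton bound: d ≤ n − k + 1.
Here n = 13, k = 7, so n − k + 1 = 7.
Given d = 2, check d ≤ 7: YES.
Slack = (n − k + 1) − d = 5.
The code is NOT MDS (slack = 5 > 0).
Description: the claimed parameters are [13, 7, 2]_2; such a code would be non-MDS.


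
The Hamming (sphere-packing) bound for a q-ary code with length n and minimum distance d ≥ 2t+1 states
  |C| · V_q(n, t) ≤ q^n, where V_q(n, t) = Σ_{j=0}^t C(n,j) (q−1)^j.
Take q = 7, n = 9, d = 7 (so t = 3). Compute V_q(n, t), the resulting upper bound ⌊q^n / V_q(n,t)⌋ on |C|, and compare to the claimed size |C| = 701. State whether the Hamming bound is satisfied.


V_q(n, t) = 19495, q^n = 40353607, Hamming bound = 2069, |C| = 701 ≤ bound (satisfied).

Step 1: Compute V_q(n, t) = Σ_{j=0}^3 C(n, j) (q−1)^j.
  j = 0: C(9,0)·(6)^0 = 1·1 = 1.
  j = 1: C(9,1)·(6)^1 = 9·6 = 54.
  j = 2: C(9,2)·(6)^2 = 36·36 = 1296.
  j = 3: C(9,3)·(6)^3 = 84·216 = 18144.
  V_q(n, t) = 1 + 54 + 1296 + 18144 = 19495.
Step 2: q^n = 7^9 = 40353607.
Step 3: Hamming bound ⌊q^n / V_q(n,t)⌋ = ⌊40353607/19495⌋ = 2069.
Step 4: Compare |C| = 701 to 2069: satisfied.
The claimed |C| lies below the Hamming bound.


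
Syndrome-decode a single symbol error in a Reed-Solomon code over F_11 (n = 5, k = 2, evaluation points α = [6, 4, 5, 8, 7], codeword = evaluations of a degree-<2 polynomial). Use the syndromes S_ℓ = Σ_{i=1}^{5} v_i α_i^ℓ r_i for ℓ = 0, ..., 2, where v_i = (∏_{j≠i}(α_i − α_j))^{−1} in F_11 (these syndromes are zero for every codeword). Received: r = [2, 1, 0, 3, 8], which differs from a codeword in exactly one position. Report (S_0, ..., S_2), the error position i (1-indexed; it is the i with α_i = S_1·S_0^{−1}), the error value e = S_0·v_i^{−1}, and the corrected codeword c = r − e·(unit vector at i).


S = (3, 4, 9), error at position 3, error magnitude e = 4, c = [2, 1, 7, 3, 8].

Step 1: column multipliers v_i = (∏_{j≠i}(α_i − α_j))^{−1} mod 11.
  i = 1 (α = 6): (6−4)(6−5)(6−8)(6−7) = 2·1·(−2)·(−1) = 4 ≡ 4, so v_1 = 4^{−1} = 3 (mod 11).
  i = 2 (α = 4): (4−6)(4−5)(4−8)(4−7) = (−2)·(−1)·(−4)·(−3) = 24 ≡ 2, so v_2 = 2^{−1} = 6 (mod 11).
  i = 3 (α = 5): (5−6)(5−4)(5−8)(5−7) = (−1)·1·(−3)·(−2) = −6 ≡ 5, so v_3 = 5^{−1} = 9 (mod 11).
  i = 4 (α = 8): (8−6)(8−4)(8−5)(8−7) = 2·4·3·1 = 24 ≡ 2, so v_4 = 2^{−1} = 6 (mod 11).
  i = 5 (α = 7): (7−6)(7−4)(7−5)(7−8) = 1·3·2·(−1) = −6 ≡ 5, so v_5 = 5^{−1} = 9 (mod 11).
  v = [3, 6, 9, 6, 9].
Step 2: syndromes of r = [2, 1, 0, 3, 8] (all sums mod 11).
  S_0 = Σ v_i r_i = 3·2 + 6·1 + 9·0 + 6·3 + 9·8 = 102 ≡ 3.
  S_1 = Σ v_i α_i r_i = 3·6·2 + 6·4·1 + 9·5·0 + 6·8·3 + 9·7·8 = 708 ≡ 4.
  α_i^2 mod 11 = [3, 5, 3, 9, 5].
  S_2 = Σ v_i α_i^2 r_i = 3·3·2 + 6·5·1 + 9·3·0 + 6·9·3 + 9·5·8 = 570 ≡ 9.
  S = (3, 4, 9) ≠ 0, so r is not a codeword (an error is present).
Step 3: locate the error. For a single error e at position i, S_ℓ = v_i·e·α_i^ℓ, so α_err = S_1/S_0.
  S_0^{−1} = 3^{−1} = 4 (mod 11), so α_err = 4·4 = 16 ≡ 5 = α_3. Error position i = 3.
  Consistency check: S_2/S_1 = 9·3 = 27 ≡ 5 = α_err ✓ (single-error assumption holds).
Step 4: error magnitude e = S_0/v_3 = S_0·∏_{j≠3}(α_3 − α_j) = 3·5 = 15 ≡ 4 (mod 11).
Step 5: correct position 3: c_3 = r_3 − e = 0 − 4 ≡ 7 (mod 11). Hence c = [2, 1, 7, 3, 8].
  Check: interpolating c through the α_i gives m(x) = 10 + 6·x (degree < 2) with m(α_i) = c_i for every i, so c is indeed a codeword.


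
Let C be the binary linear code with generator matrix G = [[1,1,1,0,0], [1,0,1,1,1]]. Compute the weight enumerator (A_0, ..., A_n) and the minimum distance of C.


Weight distribution: A_0 = 1, A_3 = 2, A_4 = 1. Minimum distance d = 3.

Enumerate all 2^2 = 4 messages m ∈ F_2^2.
For each, compute codeword c = mG in F_2^5, then tally its weight.
  m = 00 → c = 00000, weight = 0.
  m = 10 → c = 11100, weight = 3.
  m = 01 → c = 10111, weight = 4.
  m = 11 → c = 01011, weight = 3.
Tally weights:
  weight 0: 1 codewords.
  weight 3: 2 codewords.
  weight 4: 1 codewords.
Minimum distance d = smallest w > 0 with A_w > 0 = 3.
Sanity: Σ A_w = 4 = 2^2 = 4 ✓.


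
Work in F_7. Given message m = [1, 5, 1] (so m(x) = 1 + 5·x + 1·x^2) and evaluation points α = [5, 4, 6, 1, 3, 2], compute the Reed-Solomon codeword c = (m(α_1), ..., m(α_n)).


c = [2, 2, 4, 0, 4, 1]

Message polynomial: m(x) = 1 + 5·x + 1·x^2 (mod 7).
For each evaluation point α_i, compute m(α_i) mod 7:
  α_1 = 5: Horner steps 1 → 3 → 2, so m(5) = 2.
  α_2 = 4: Horner steps 1 → 2 → 2, so m(4) = 2.
  α_3 = 6: Horner steps 1 → 4 → 4, so m(6) = 4.
  α_4 = 1: Horner steps 1 → 6 → 0, so m(1) = 0.
  α_5 = 3: Horner steps 1 → 1 → 4, so m(3) = 4.
  α_6 = 2: Horner steps 1 → 0 → 1, so m(2) = 1.
Codeword c = [2, 2, 4, 0, 4, 1] ∈ F_7^6.


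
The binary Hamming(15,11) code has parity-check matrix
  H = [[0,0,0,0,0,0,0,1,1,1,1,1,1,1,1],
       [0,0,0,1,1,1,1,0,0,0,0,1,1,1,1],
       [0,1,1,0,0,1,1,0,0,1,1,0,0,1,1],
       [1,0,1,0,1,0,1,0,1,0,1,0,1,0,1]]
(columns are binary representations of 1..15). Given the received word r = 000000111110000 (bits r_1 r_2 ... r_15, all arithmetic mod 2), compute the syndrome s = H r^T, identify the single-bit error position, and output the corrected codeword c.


s = (0, 1, 1, 1)^T, error position = 7, corrected codeword c = 000000011110000

Compute s = H r^T mod 2 one row at a time:
  s_1 = 1 + 1 + 1 + 1 + 0 + 0 + 0 + 0 = 4 ≡ 0 (mod 2).
  s_2 = 0 + 0 + 0 + 1 + 0 + 0 + 0 + 0 = 1 ≡ 1 (mod 2).
  s_3 = 0 + 0 + 0 + 1 + 1 + 1 + 0 + 0 = 3 ≡ 1 (mod 2).
  s_4 = 0 + 0 + 0 + 1 + 1 + 1 + 0 + 0 = 3 ≡ 1 (mod 2).
s = (0, 1, 1, 1)^T — this equals column 7 of H (binary 0111), so error is at position 7.
Correct: flip bit 7 of r = 000000111110000 to get c = 000000011110000.


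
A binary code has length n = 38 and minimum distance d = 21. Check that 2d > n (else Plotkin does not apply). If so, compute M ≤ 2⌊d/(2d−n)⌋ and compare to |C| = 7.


Plotkin bound M ≤ 10; given |C| = 7 ≤ bound (satisfied).

Check applicability: 2d = 42, n = 38.
2d − n = 4 > 0, so Plotkin applies.
Compute d/(2d−n) = 21/4 ≈ 5.2500.
⌊d/(2d−n)⌋ = 5.
Plotkin bound: M ≤ 2·5 = 10.
Given |C| = 7, check: satisfied.
This |C| is below the Plotkin bound.


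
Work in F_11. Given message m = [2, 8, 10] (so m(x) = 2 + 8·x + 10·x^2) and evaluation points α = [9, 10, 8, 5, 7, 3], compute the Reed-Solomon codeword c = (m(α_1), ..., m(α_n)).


c = [4, 4, 2, 6, 9, 6]

Message polynomial: m(x) = 2 + 8·x + 10·x^2 (mod 11).
For each evaluation point α_i, compute m(α_i) mod 11:
  α_1 = 9: Horner steps 10 → 10 → 4, so m(9) = 4.
  α_2 = 10: Horner steps 10 → 9 → 4, so m(10) = 4.
  α_3 = 8: Horner steps 10 → 0 → 2, so m(8) = 2.
  α_4 = 5: Horner steps 10 → 3 → 6, so m(5) = 6.
  α_5 = 7: Horner steps 10 → 1 → 9, so m(7) = 9.
  α_6 = 3: Horner steps 10 → 5 → 6, so m(3) = 6.
Codeword c = [4, 4, 2, 6, 9, 6] ∈ F_11^6.


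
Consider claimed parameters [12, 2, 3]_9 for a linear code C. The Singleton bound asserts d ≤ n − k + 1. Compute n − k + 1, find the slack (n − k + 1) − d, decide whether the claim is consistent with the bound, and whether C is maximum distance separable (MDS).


Singleton RHS = n − k + 1 = 11, slack = 8, bound satisfied, not MDS.

Singleton bound: d ≤ n − k + 1.
Here n = 12, k = 2, so n − k + 1 = 11.
Given d = 3, check d ≤ 11: YES.
Slack = (n − k + 1) − d = 8.
The code is NOT MDS (slack = 8 > 0).
Description: the claimed parameters are [12, 2, 3]_9; such a code would be non-MDS.


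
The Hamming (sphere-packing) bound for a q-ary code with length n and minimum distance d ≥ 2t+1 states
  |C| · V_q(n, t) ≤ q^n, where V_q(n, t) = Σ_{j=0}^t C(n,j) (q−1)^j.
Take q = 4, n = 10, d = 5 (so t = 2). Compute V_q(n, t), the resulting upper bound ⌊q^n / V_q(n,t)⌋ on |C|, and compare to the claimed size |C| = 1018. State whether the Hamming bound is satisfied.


V_q(n, t) = 436, q^n = 1048576, Hamming bound = 2404, |C| = 1018 ≤ bound (satisfied).

Step 1: Compute V_q(n, t) = Σ_{j=0}^2 C(n, j) (q−1)^j.
  j = 0: C(10,0)·(3)^0 = 1·1 = 1.
  j = 1: C(10,1)·(3)^1 = 10·3 = 30.
  j = 2: C(10,2)·(3)^2 = 45·9 = 405.
  V_q(n, t) = 1 + 30 + 405 = 436.
Step 2: q^n = 4^10 = 1048576.
Step 3: Hamming bound ⌊q^n / V_q(n,t)⌋ = ⌊1048576/436⌋ = 2404.
Step 4: Compare |C| = 1018 to 2404: satisfied.
The claimed |C| lies below the Hamming bound.


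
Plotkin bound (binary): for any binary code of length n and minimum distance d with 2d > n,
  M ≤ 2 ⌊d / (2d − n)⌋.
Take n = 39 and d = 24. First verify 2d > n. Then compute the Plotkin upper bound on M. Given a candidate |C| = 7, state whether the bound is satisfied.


Plotkin bound M ≤ 4; given |C| = 7 > bound (violated).

Check applicability: 2d = 48, n = 39.
2d − n = 9 > 0, so Plotkin applies.
Compute d/(2d−n) = 24/9 ≈ 2.6667.
⌊d/(2d−n)⌋ = 2.
Plotkin bound: M ≤ 2·2 = 4.
Given |C| = 7, check: VIOLATED.
This |C| is above the Plotkin bound, so no binary code with n = 39, d = 24 and 7 codewords exists.


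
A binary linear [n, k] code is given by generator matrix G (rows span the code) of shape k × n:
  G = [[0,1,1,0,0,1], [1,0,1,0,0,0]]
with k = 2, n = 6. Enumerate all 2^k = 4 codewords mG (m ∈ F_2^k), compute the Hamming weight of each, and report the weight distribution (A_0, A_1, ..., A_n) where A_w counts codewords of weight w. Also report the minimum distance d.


Weight distribution: A_0 = 1, A_2 = 1, A_3 = 2. Minimum distance d = 2.

Enumerate all 2^2 = 4 messages m ∈ F_2^2.
For each, compute codeword c = mG in F_2^6, then tally its weight.
  m = 00 → c = 000000, weight = 0.
  m = 10 → c = 011001, weight = 3.
  m = 01 → c = 101000, weight = 2.
  m = 11 → c = 110001, weight = 3.
Tally weights:
  weight 0: 1 codewords.
  weight 2: 1 codewords.
  weight 3: 2 codewords.
Minimum distance d = smallest w > 0 with A_w > 0 = 2.
Sanity: Σ A_w = 4 = 2^2 = 4 ✓.


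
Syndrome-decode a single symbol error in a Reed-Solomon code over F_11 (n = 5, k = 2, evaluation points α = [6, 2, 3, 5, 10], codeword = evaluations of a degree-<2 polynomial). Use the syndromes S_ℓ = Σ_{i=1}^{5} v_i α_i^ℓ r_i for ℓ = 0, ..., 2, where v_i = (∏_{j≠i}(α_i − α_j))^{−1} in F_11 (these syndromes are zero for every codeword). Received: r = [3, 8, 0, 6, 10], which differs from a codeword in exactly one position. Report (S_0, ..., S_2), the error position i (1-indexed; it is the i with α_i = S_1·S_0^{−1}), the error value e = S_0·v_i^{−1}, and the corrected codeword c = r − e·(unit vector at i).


S = (7, 9, 10), error at position 1, error magnitude e = 5, c = [9, 8, 0, 6, 10].

Step 1: column multipliers v_i = (∏_{j≠i}(α_i − α_j))^{−1} mod 11.
  i = 1 (α = 6): (6−2)(6−3)(6−5)(6−10) = 4·3·1·(−4) = −48 ≡ 7, so v_1 = 7^{−1} = 8 (mod 11).
  i = 2 (α = 2): (2−6)(2−3)(2−5)(2−10) = (−4)·(−1)·(−3)·(−8) = 96 ≡ 8, so v_2 = 8^{−1} = 7 (mod 11).
  i = 3 (α = 3): (3−6)(3−2)(3−5)(3−10) = (−3)·1·(−2)·(−7) = −42 ≡ 2, so v_3 = 2^{−1} = 6 (mod 11).
  i = 4 (α = 5): (5−6)(5−2)(5−3)(5−10) = (−1)·3·2·(−5) = 30 ≡ 8, so v_4 = 8^{−1} = 7 (mod 11).
  i = 5 (α = 10): (10−6)(10−2)(10−3)(10−5) = 4·8·7·5 = 1120 ≡ 9, so v_5 = 9^{−1} = 5 (mod 11).
  v = [8, 7, 6, 7, 5].
Step 2: syndromes of r = [3, 8, 0, 6, 10] (all sums mod 11).
  S_0 = Σ v_i r_i = 8·3 + 7·8 + 6·0 + 7·6 + 5·10 = 172 ≡ 7.
  S_1 = Σ v_i α_i r_i = 8·6·3 + 7·2·8 + 6·3·0 + 7·5·6 + 5·10·10 = 966 ≡ 9.
  α_i^2 mod 11 = [3, 4, 9, 3, 1].
  S_2 = Σ v_i α_i^2 r_i = 8·3·3 + 7·4·8 + 6·9·0 + 7·3·6 + 5·1·10 = 472 ≡ 10.
  S = (7, 9, 10) ≠ 0, so r is not a codeword (an error is present).
Step 3: locate the error. For a single error e at position i, S_ℓ = v_i·e·α_i^ℓ, so α_err = S_1/S_0.
  S_0^{−1} = 7^{−1} = 8 (mod 11), so α_err = 9·8 = 72 ≡ 6 = α_1. Error position i = 1.
  Consistency check: S_2/S_1 = 10·5 = 50 ≡ 6 = α_err ✓ (single-error assumption holds).
Step 4: error magnitude e = S_0/v_1 = S_0·∏_{j≠1}(α_1 − α_j) = 7·7 = 49 ≡ 5 (mod 11).
Step 5: correct position 1: c_1 = r_1 − e = 3 − 5 ≡ 9 (mod 11). Hence c = [9, 8, 0, 6, 10].
  Check: interpolating c through the α_i gives m(x) = 2 + 3·x (degree < 2) with m(α_i) = c_i for every i, so c is indeed a codeword.
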